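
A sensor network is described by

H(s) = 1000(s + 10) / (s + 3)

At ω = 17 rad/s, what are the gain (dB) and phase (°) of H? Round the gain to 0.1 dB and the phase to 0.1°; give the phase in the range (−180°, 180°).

At s = jω = j17:
zero (s+10): 10 + j17 → |·| = √(10²+17²) = √389 ≈ 19.723, ∠ = arctan(17/10) ≈ 59.53°
pole (s+3): 3 + j17 → |·| = √(3²+17²) = √298 ≈ 17.263, ∠ = arctan(17/3) ≈ 79.99°
|H| = 1000 · 19.723 / 17.263 ≈ 1142.5
Gain = 20 log₁₀(1142.5) ≈ 61.16 dB
∠H = 59.53° − 79.99° = -20.46°

61.2 dB, -20.5°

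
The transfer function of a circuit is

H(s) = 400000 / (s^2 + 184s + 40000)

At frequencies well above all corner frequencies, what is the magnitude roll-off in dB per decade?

-40 dB/decade

Each pole contributes −20 dB/decade at high frequency; each zero contributes +20 dB/decade.
Net: 0 zero(s) − 2 pole(s) → -40 dB/decade.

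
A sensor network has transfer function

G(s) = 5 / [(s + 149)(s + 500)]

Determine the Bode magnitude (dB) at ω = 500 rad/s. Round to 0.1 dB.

-97.4 dB

At s = jω = j500:
pole (s+149): 149 + j500 → |·| = √(149²+500²) = √272201 ≈ 521.73, ∠ = arctan(500/149) ≈ 73.41°
pole (s+500): 500 + j500 → |·| = √(500²+500²) = √500000 ≈ 707.11, ∠ = arctan(500/500) ≈ 45.00°
|G| = 5 / 3.6892e+05 ≈ 1.3553e-05
Gain = 20 log₁₀(1.3553e-05) ≈ -97.36 dB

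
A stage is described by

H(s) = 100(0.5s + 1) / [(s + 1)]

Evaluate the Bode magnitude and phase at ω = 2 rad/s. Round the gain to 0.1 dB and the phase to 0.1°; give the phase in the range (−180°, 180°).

36.0 dB, -18.4°

At ω = 2 rad/s:
zero (1 + j2·0.5) = 1 + j1 → |·| ≈ 1.4142, ∠ ≈ 45.00°
pole (1 + j2·1) = 1 + j2 → |·| ≈ 2.2361, ∠ ≈ 63.43°
|H| = 100 · 1.4142 / (2.2361) ≈ 63.244
Gain = 20 log₁₀(63.244) ≈ 36.02 dB
∠H = (45.00°) − (63.43°) = -18.43°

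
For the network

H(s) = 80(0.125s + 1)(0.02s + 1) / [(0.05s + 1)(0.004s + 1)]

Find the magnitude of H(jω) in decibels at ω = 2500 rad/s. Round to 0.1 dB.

At ω = 2500 rad/s:
zero (1 + j2500·0.125) = 1 + j312.5 → |·| ≈ 312.5, ∠ ≈ 89.82°
zero (1 + j2500·0.02) = 1 + j50 → |·| ≈ 50.01, ∠ ≈ 88.85°
pole (1 + j2500·0.05) = 1 + j125 → |·| ≈ 125, ∠ ≈ 89.54°
pole (1 + j2500·0.004) = 1 + j10 → |·| ≈ 10.05, ∠ ≈ 84.29°
|H| = 80 · 312.5 · 50.01 / (125 · 10.05) ≈ 995.22
Gain = 20 log₁₀(995.22) ≈ 59.96 dB

60.0 dB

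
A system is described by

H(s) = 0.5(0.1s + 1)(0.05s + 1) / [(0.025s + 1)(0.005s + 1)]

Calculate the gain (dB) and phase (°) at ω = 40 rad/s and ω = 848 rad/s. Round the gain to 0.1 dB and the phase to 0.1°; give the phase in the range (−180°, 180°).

At ω = 40 rad/s:
zero (1 + j40·0.1) = 1 + j4 → |·| ≈ 4.1231, ∠ ≈ 75.96°
zero (1 + j40·0.05) = 1 + j2 → |·| ≈ 2.2361, ∠ ≈ 63.43°
pole (1 + j40·0.025) = 1 + j1 → |·| ≈ 1.4142, ∠ ≈ 45.00°
pole (1 + j40·0.005) = 1 + j0.2 → |·| ≈ 1.0198, ∠ ≈ 11.31°
|H| = 0.5 · 4.1231 · 2.2361 / (1.4142 · 1.0198) ≈ 3.1964
Gain = 20 log₁₀(3.1964) ≈ 10.09 dB
∠H = (75.96° + 63.43°) − (45.00° + 11.31°) = 83.08°

At ω = 848 rad/s:
zero (1 + j848·0.1) = 1 + j84.8 → |·| ≈ 84.806, ∠ ≈ 89.32°
zero (1 + j848·0.05) = 1 + j42.4 → |·| ≈ 42.412, ∠ ≈ 88.65°
pole (1 + j848·0.025) = 1 + j21.2 → |·| ≈ 21.224, ∠ ≈ 87.30°
pole (1 + j848·0.005) = 1 + j4.24 → |·| ≈ 4.3563, ∠ ≈ 76.73°
|H| = 0.5 · 84.806 · 42.412 / (21.224 · 4.3563) ≈ 19.451
Gain = 20 log₁₀(19.451) ≈ 25.78 dB
∠H = (89.32° + 88.65°) − (87.30° + 76.73°) = 13.94°

ω = 40: 10.1 dB, 83.1°; ω = 848: 25.8 dB, 13.9°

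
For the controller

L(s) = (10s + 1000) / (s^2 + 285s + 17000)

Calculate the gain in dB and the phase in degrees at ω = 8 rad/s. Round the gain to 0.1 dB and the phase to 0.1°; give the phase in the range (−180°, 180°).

Substitute s = j8:
Numerator: 10(j8) + 1000 = 1000 + j80
Denominator: (j8)^2 + 285(j8) + 17000 = 16936 + j2280
|N| = √(1000² + 80²) ≈ 1003.2, ∠N ≈ 4.57°
|D| = √(16936² + 2280²) ≈ 17089, ∠D ≈ 7.67°
|L| = 1003.2 / 17089 ≈ 0.058704
Gain = 20 log₁₀(0.058704) ≈ -24.63 dB
∠L = 4.57° − 7.67° = -3.10°

-24.6 dB, -3.1°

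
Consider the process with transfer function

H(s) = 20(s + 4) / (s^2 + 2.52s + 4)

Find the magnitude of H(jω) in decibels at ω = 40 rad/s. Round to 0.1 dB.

At s = jω = j40:
zero (s+4): 4 + j40 → |·| = √(4²+40²) = √1616 ≈ 40.2, ∠ = arctan(40/4) ≈ 84.29°
quadratic: (j40)² + 2.52·j40 + 4 = -1596 + j100.8 → |·| ≈ 1599.2, ∠ ≈ 176.39°
|H| = 20 · 40.2 / 1599.2 ≈ 0.50275
Gain = 20 log₁₀(0.50275) ≈ -5.97 dB

-6.0 dB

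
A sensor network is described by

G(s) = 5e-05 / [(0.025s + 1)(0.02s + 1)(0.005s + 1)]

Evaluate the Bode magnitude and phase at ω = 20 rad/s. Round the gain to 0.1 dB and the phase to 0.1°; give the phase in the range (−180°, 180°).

At ω = 20 rad/s:
pole (1 + j20·0.025) = 1 + j0.5 → |·| ≈ 1.118, ∠ ≈ 26.57°
pole (1 + j20·0.02) = 1 + j0.4 → |·| ≈ 1.077, ∠ ≈ 21.80°
pole (1 + j20·0.005) = 1 + j0.1 → |·| ≈ 1.005, ∠ ≈ 5.71°
|G| = 5e-05 · 1 / (1.118 · 1.077 · 1.005) ≈ 4.1319e-05
Gain = 20 log₁₀(4.1319e-05) ≈ -87.68 dB
∠G = (0°) − (26.57° + 21.80° + 5.71°) = -54.08°

-87.7 dB, -54.1°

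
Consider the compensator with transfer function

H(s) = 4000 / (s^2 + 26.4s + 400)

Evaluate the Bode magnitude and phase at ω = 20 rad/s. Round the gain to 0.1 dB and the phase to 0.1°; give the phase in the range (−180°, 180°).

17.6 dB, -90.0°

At s = jω = j20:
quadratic: (j20)² + 26.4·j20 + 400 = 0 + j528 → |·| ≈ 528, ∠ ≈ 90.00°
|H| = 4000 / 528 ≈ 7.5758
Gain = 20 log₁₀(7.5758) ≈ 17.59 dB
∠H = 0.00° − 90.00° = -90.00°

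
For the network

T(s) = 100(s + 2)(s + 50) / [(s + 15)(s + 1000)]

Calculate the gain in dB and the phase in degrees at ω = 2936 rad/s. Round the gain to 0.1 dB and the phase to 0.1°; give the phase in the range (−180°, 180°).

39.5 dB, 18.1°

At s = jω = j2936:
zero (s+2): 2 + j2936 → |·| = √(2²+2936²) = √8620100 ≈ 2936, ∠ = arctan(2936/2) ≈ 89.96°
zero (s+50): 50 + j2936 → |·| = √(50²+2936²) = √8622596 ≈ 2936.4, ∠ = arctan(2936/50) ≈ 89.02°
pole (s+15): 15 + j2936 → |·| = √(15²+2936²) = √8620321 ≈ 2936, ∠ = arctan(2936/15) ≈ 89.71°
pole (s+1000): 1000 + j2936 → |·| = √(1000²+2936²) = √9620096 ≈ 3101.6, ∠ = arctan(2936/1000) ≈ 71.19°
|T| = 100 · 8.6213e+06 / 9.1063e+06 ≈ 94.674
Gain = 20 log₁₀(94.674) ≈ 39.52 dB
∠T = 178.98° − 160.90° = 18.08°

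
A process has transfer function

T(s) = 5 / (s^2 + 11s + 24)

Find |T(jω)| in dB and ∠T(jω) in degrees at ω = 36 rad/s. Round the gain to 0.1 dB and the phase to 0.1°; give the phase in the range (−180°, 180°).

-48.5 dB, -162.7°

Substitute s = j36:
Numerator: 5 = 5 + j0
Denominator: (j36)^2 + 11(j36) + 24 = -1272 + j396
|N| = √(5² + 0²) ≈ 5, ∠N ≈ 0.00°
|D| = √(1272² + 396²) ≈ 1332.2, ∠D ≈ 162.71°
|T| = 5 / 1332.2 ≈ 0.0037532
Gain = 20 log₁₀(0.0037532) ≈ -48.51 dB
∠T = 0.00° − 162.71° = -162.71°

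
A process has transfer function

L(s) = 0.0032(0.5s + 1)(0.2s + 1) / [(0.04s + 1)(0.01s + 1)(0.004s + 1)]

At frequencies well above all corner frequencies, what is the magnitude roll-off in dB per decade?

Each pole contributes −20 dB/decade at high frequency; each zero contributes +20 dB/decade.
Net: 2 zero(s) − 3 pole(s) → -20 dB/decade.

-20 dB/decade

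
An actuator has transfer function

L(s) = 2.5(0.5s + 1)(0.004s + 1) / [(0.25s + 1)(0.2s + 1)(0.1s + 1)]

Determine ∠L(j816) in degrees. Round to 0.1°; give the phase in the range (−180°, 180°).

-105.8°

At ω = 816 rad/s:
zero (1 + j816·0.5) = 1 + j408 → |·| ≈ 408, ∠ ≈ 89.86°
zero (1 + j816·0.004) = 1 + j3.264 → |·| ≈ 3.4138, ∠ ≈ 72.97°
pole (1 + j816·0.25) = 1 + j204 → |·| ≈ 204, ∠ ≈ 89.72°
pole (1 + j816·0.2) = 1 + j163.2 → |·| ≈ 163.2, ∠ ≈ 89.65°
pole (1 + j816·0.1) = 1 + j81.6 → |·| ≈ 81.606, ∠ ≈ 89.30°
∠L = (89.86° + 72.97°) − (89.72° + 89.65° + 89.30°) = -105.84°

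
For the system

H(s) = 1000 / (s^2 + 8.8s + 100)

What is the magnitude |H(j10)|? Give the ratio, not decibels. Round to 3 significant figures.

At s = jω = j10:
quadratic: (j10)² + 8.8·j10 + 100 = 0 + j88 → |·| ≈ 88, ∠ ≈ 90.00°
|H| = 1000 / 88 ≈ 11.364

11.4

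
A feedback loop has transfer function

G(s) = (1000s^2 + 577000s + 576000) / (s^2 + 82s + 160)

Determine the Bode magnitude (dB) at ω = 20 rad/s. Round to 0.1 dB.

76.9 dB

Substitute s = j20:
Numerator: 1000(j20)^2 + 577000(j20) + 576000 = 176000 + j11540000
Denominator: (j20)^2 + 82(j20) + 160 = -240 + j1640
|N| = √(176000² + 11540000²) ≈ 1.1541e+07, ∠N ≈ 89.13°
|D| = √(240² + 1640²) ≈ 1657.5, ∠D ≈ 98.33°
|G| = 1.1541e+07 / 1657.5 ≈ 6962.9
Gain = 20 log₁₀(6962.9) ≈ 76.86 dB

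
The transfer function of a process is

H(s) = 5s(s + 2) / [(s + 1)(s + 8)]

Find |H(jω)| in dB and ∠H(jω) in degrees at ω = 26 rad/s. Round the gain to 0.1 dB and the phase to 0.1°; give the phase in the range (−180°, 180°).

At s = jω = j26:
zero (s+2): 2 + j26 → |·| = √(2²+26²) = √680 ≈ 26.077, ∠ = arctan(26/2) ≈ 85.60°
zero at origin: s = j26 → |·| = 26, ∠ = 90.00°
pole (s+1): 1 + j26 → |·| = √(1²+26²) = √677 ≈ 26.019, ∠ = arctan(26/1) ≈ 87.80°
pole (s+8): 8 + j26 → |·| = √(8²+26²) = √740 ≈ 27.203, ∠ = arctan(26/8) ≈ 72.90°
|H| = 5 · 678 / 707.79 ≈ 4.7896
Gain = 20 log₁₀(4.7896) ≈ 13.61 dB
∠H = 175.60° − 160.70° = 14.90°

13.6 dB, 14.9°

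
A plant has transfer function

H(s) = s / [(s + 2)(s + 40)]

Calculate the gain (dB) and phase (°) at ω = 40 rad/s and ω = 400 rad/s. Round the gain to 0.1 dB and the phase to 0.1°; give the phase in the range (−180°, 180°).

At s = jω = j40:
zero at origin: s = j40 → |·| = 40, ∠ = 90.00°
pole (s+2): 2 + j40 → |·| = √(2²+40²) = √1604 ≈ 40.05, ∠ = arctan(40/2) ≈ 87.14°
pole (s+40): 40 + j40 → |·| = √(40²+40²) = √3200 ≈ 56.569, ∠ = arctan(40/40) ≈ 45.00°
|H| = 1 · 40 / 2265.6 ≈ 0.017655
Gain = 20 log₁₀(0.017655) ≈ -35.06 dB
∠H = 90.00° − 132.14° = -42.14°

At s = jω = j400:
zero at origin: s = j400 → |·| = 400, ∠ = 90.00°
pole (s+2): 2 + j400 → |·| = √(2²+400²) = √160004 ≈ 400, ∠ = arctan(400/2) ≈ 89.71°
pole (s+40): 40 + j400 → |·| = √(40²+400²) = √161600 ≈ 402, ∠ = arctan(400/40) ≈ 84.29°
|H| = 1 · 400 / 1.608e+05 ≈ 0.0024876
Gain = 20 log₁₀(0.0024876) ≈ -52.08 dB
∠H = 90.00° − 174.00° = -84.00°

ω = 40: -35.1 dB, -42.1°; ω = 400: -52.1 dB, -84.0°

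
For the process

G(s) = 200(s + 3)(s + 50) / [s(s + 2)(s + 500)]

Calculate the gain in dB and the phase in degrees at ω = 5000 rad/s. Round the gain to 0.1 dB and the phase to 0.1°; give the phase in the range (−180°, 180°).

-28.0 dB, -84.9°

At s = jω = j5000:
zero (s+3): 3 + j5000 → |·| = √(3²+5000²) = √25000009 ≈ 5000, ∠ = arctan(5000/3) ≈ 89.97°
zero (s+50): 50 + j5000 → |·| = √(50²+5000²) = √25002500 ≈ 5000.2, ∠ = arctan(5000/50) ≈ 89.43°
pole (s+2): 2 + j5000 → |·| = √(2²+5000²) = √25000004 ≈ 5000, ∠ = arctan(5000/2) ≈ 89.98°
pole (s+500): 500 + j5000 → |·| = √(500²+5000²) = √25250000 ≈ 5024.9, ∠ = arctan(5000/500) ≈ 84.29°
pole at origin: |s| = 5000, ∠ = 90.00° (in denominator)
|G| = 200 · 2.5001e+07 / 1.2562e+11 ≈ 0.039804
Gain = 20 log₁₀(0.039804) ≈ -28.00 dB
∠G = 179.40° − 264.27° = -84.87°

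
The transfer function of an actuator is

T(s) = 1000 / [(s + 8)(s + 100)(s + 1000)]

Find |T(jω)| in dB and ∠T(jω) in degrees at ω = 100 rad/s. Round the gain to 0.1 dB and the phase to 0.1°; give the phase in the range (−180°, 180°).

-83.1 dB, -136.1°

At s = jω = j100:
pole (s+8): 8 + j100 → |·| = √(8²+100²) = √10064 ≈ 100.32, ∠ = arctan(100/8) ≈ 85.43°
pole (s+100): 100 + j100 → |·| = √(100²+100²) = √20000 ≈ 141.42, ∠ = arctan(100/100) ≈ 45.00°
pole (s+1000): 1000 + j100 → |·| = √(1000²+100²) = √1010000 ≈ 1005, ∠ = arctan(100/1000) ≈ 5.71°
|T| = 1000 / 1.4258e+07 ≈ 7.0136e-05
Gain = 20 log₁₀(7.0136e-05) ≈ -83.08 dB
∠T = 0.00° − 136.14° = -136.14°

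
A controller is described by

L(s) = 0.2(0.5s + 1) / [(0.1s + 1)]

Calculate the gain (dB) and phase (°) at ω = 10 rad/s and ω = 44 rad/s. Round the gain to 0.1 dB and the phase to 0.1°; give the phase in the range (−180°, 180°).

ω = 10: -2.8 dB, 33.7°; ω = 44: -0.2 dB, 10.2°

At ω = 10 rad/s:
zero (1 + j10·0.5) = 1 + j5 → |·| ≈ 5.099, ∠ ≈ 78.69°
pole (1 + j10·0.1) = 1 + j1 → |·| ≈ 1.4142, ∠ ≈ 45.00°
|L| = 0.2 · 5.099 / (1.4142) ≈ 0.72111
Gain = 20 log₁₀(0.72111) ≈ -2.84 dB
∠L = (78.69°) − (45.00°) = 33.69°

At ω = 44 rad/s:
zero (1 + j44·0.5) = 1 + j22 → |·| ≈ 22.023, ∠ ≈ 87.40°
pole (1 + j44·0.1) = 1 + j4.4 → |·| ≈ 4.5122, ∠ ≈ 77.20°
|L| = 0.2 · 22.023 / (4.5122) ≈ 0.97615
Gain = 20 log₁₀(0.97615) ≈ -0.21 dB
∠L = (87.40°) − (77.20°) = 10.20°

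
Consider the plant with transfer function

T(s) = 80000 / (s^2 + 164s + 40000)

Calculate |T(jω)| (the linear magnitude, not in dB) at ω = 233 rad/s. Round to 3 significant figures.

1.96

At s = jω = j233:
quadratic: (j233)² + 164·j233 + 40000 = -14289 + j38212 → |·| ≈ 40796, ∠ ≈ 110.50°
|T| = 80000 / 40796 ≈ 1.961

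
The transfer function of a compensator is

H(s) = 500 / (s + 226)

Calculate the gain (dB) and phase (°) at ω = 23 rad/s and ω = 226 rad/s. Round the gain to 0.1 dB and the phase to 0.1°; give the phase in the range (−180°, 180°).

ω = 23: 6.9 dB, -5.8°; ω = 226: 3.9 dB, -45.0°

Substitute s = j23:
Numerator: 500 = 500 + j0
Denominator: (j23) + 226 = 226 + j23
|N| = √(500² + 0²) ≈ 500, ∠N ≈ 0.00°
|D| = √(226² + 23²) ≈ 227.17, ∠D ≈ 5.81°
|H| = 500 / 227.17 ≈ 2.201
Gain = 20 log₁₀(2.201) ≈ 6.85 dB
∠H = 0.00° − 5.81° = -5.81°

Substitute s = j226:
Numerator: 500 = 500 + j0
Denominator: (j226) + 226 = 226 + j226
|N| = √(500² + 0²) ≈ 500, ∠N ≈ 0.00°
|D| = √(226² + 226²) ≈ 319.61, ∠D ≈ 45.00°
|H| = 500 / 319.61 ≈ 1.5644
Gain = 20 log₁₀(1.5644) ≈ 3.89 dB
∠H = 0.00° − 45.00° = -45.00°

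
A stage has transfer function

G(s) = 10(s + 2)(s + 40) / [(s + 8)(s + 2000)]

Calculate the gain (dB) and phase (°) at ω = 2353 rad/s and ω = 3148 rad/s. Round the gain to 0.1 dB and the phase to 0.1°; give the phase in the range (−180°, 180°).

ω = 2353: 17.6 dB, 39.5°; ω = 3148: 18.5 dB, 31.8°

At s = jω = j2353:
zero (s+2): 2 + j2353 → |·| = √(2²+2353²) = √5536613 ≈ 2353, ∠ = arctan(2353/2) ≈ 89.95°
zero (s+40): 40 + j2353 → |·| = √(40²+2353²) = √5538209 ≈ 2353.3, ∠ = arctan(2353/40) ≈ 89.03°
pole (s+8): 8 + j2353 → |·| = √(8²+2353²) = √5536673 ≈ 2353, ∠ = arctan(2353/8) ≈ 89.81°
pole (s+2000): 2000 + j2353 → |·| = √(2000²+2353²) = √9536609 ≈ 3088.1, ∠ = arctan(2353/2000) ≈ 49.64°
|G| = 10 · 5.5373e+06 / 7.2663e+06 ≈ 7.6205
Gain = 20 log₁₀(7.6205) ≈ 17.64 dB
∠G = 178.98° − 139.45° = 39.53°

At s = jω = j3148:
zero (s+2): 2 + j3148 → |·| = √(2²+3148²) = √9909908 ≈ 3148, ∠ = arctan(3148/2) ≈ 89.96°
zero (s+40): 40 + j3148 → |·| = √(40²+3148²) = √9911504 ≈ 3148.3, ∠ = arctan(3148/40) ≈ 89.27°
pole (s+8): 8 + j3148 → |·| = √(8²+3148²) = √9909968 ≈ 3148, ∠ = arctan(3148/8) ≈ 89.85°
pole (s+2000): 2000 + j3148 → |·| = √(2000²+3148²) = √13909904 ≈ 3729.6, ∠ = arctan(3148/2000) ≈ 57.57°
|G| = 10 · 9.9108e+06 / 1.1741e+07 ≈ 8.4412
Gain = 20 log₁₀(8.4412) ≈ 18.53 dB
∠G = 179.23° − 147.42° = 31.81°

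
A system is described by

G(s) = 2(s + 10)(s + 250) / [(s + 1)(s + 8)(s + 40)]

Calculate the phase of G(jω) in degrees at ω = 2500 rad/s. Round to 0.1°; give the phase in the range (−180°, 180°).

At s = jω = j2500:
zero (s+10): 10 + j2500 → |·| = √(10²+2500²) = √6250100 ≈ 2500, ∠ = arctan(2500/10) ≈ 89.77°
zero (s+250): 250 + j2500 → |·| = √(250²+2500²) = √6312500 ≈ 2512.5, ∠ = arctan(2500/250) ≈ 84.29°
pole (s+1): 1 + j2500 → |·| = √(1²+2500²) = √6250001 ≈ 2500, ∠ = arctan(2500/1) ≈ 89.98°
pole (s+8): 8 + j2500 → |·| = √(8²+2500²) = √6250064 ≈ 2500, ∠ = arctan(2500/8) ≈ 89.82°
pole (s+40): 40 + j2500 → |·| = √(40²+2500²) = √6251600 ≈ 2500.3, ∠ = arctan(2500/40) ≈ 89.08°
∠G = 174.06° − 268.88° = -94.82°

-94.8°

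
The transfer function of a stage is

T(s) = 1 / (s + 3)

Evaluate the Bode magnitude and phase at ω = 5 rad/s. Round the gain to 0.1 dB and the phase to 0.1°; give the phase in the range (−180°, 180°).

-15.3 dB, -59.0°

Substitute s = j5:
Numerator: 1 = 1 + j0
Denominator: (j5) + 3 = 3 + j5
|N| = √(1² + 0²) ≈ 1, ∠N ≈ 0.00°
|D| = √(3² + 5²) ≈ 5.831, ∠D ≈ 59.04°
|T| = 1 / 5.831 ≈ 0.1715
Gain = 20 log₁₀(0.1715) ≈ -15.31 dB
∠T = 0.00° − 59.04° = -59.04°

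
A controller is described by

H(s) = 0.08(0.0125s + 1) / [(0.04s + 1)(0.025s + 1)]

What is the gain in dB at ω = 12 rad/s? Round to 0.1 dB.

-23.1 dB

At ω = 12 rad/s:
zero (1 + j12·0.0125) = 1 + j0.15 → |·| ≈ 1.0112, ∠ ≈ 8.53°
pole (1 + j12·0.04) = 1 + j0.48 → |·| ≈ 1.1092, ∠ ≈ 25.64°
pole (1 + j12·0.025) = 1 + j0.3 → |·| ≈ 1.044, ∠ ≈ 16.70°
|H| = 0.08 · 1.0112 / (1.1092 · 1.044) ≈ 0.069858
Gain = 20 log₁₀(0.069858) ≈ -23.12 dB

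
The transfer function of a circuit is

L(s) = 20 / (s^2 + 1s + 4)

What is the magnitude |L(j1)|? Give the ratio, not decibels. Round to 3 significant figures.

At s = jω = j1:
quadratic: (j1)² + 1·j1 + 4 = 3 + j1 → |·| ≈ 3.1623, ∠ ≈ 18.43°
|L| = 20 / 3.1623 ≈ 6.3245

6.32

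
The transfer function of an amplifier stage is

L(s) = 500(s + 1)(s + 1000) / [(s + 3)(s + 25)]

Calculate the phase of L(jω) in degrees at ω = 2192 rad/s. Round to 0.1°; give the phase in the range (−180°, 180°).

-23.8°

At s = jω = j2192:
zero (s+1): 1 + j2192 → |·| = √(1²+2192²) = √4804865 ≈ 2192, ∠ = arctan(2192/1) ≈ 89.97°
zero (s+1000): 1000 + j2192 → |·| = √(1000²+2192²) = √5804864 ≈ 2409.3, ∠ = arctan(2192/1000) ≈ 65.48°
pole (s+3): 3 + j2192 → |·| = √(3²+2192²) = √4804873 ≈ 2192, ∠ = arctan(2192/3) ≈ 89.92°
pole (s+25): 25 + j2192 → |·| = √(25²+2192²) = √4805489 ≈ 2192.1, ∠ = arctan(2192/25) ≈ 89.35°
∠L = 155.45° − 179.27° = -23.82°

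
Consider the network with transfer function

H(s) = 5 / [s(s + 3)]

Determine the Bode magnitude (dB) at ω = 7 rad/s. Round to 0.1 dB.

At s = jω = j7:
pole (s+3): 3 + j7 → |·| = √(3²+7²) = √58 ≈ 7.6158, ∠ = arctan(7/3) ≈ 66.80°
pole at origin: |s| = 7, ∠ = 90.00° (in denominator)
|H| = 5 / 53.311 ≈ 0.093789
Gain = 20 log₁₀(0.093789) ≈ -20.56 dB

-20.6 dB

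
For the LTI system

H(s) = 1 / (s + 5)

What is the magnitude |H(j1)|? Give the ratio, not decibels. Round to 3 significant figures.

At s = jω = j1:
pole (s+5): 5 + j1 → |·| = √(5²+1²) = √26 ≈ 5.099, ∠ = arctan(1/5) ≈ 11.31°
|H| = 1 / 5.099 ≈ 0.19612

0.196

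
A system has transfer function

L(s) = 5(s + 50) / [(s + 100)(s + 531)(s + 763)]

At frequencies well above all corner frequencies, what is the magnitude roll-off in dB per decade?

Each pole contributes −20 dB/decade at high frequency; each zero contributes +20 dB/decade.
Net: 1 zero(s) − 3 pole(s) → -40 dB/decade.

-40 dB/decade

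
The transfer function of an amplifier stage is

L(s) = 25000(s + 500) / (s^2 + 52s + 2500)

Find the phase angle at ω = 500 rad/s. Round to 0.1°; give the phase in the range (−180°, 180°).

At s = jω = j500:
zero (s+500): 500 + j500 → |·| = √(500²+500²) = √500000 ≈ 707.11, ∠ = arctan(500/500) ≈ 45.00°
quadratic: (j500)² + 52·j500 + 2500 = -247500 + j26000 → |·| ≈ 2.4886e+05, ∠ ≈ 174.00°
∠L = 45.00° − 174.00° = -129.00°

-129.0°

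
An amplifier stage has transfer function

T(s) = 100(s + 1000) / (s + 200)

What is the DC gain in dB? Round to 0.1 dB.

54.0 dB

T(0) = 100·1000 / (200) = 500
20 log₁₀(500) ≈ 53.98 dB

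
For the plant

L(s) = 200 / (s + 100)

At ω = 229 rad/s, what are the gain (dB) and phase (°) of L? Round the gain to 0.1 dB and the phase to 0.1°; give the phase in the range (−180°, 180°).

At s = jω = j229:
pole (s+100): 100 + j229 → |·| = √(100²+229²) = √62441 ≈ 249.88, ∠ = arctan(229/100) ≈ 66.41°
|L| = 200 / 249.88 ≈ 0.80038
Gain = 20 log₁₀(0.80038) ≈ -1.93 dB
∠L = 0.00° − 66.41° = -66.41°

-1.9 dB, -66.4°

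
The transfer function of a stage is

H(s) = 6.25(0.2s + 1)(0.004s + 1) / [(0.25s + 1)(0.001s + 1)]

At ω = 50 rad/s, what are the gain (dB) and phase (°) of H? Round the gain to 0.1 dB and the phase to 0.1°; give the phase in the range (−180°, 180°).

At ω = 50 rad/s:
zero (1 + j50·0.2) = 1 + j10 → |·| ≈ 10.05, ∠ ≈ 84.29°
zero (1 + j50·0.004) = 1 + j0.2 → |·| ≈ 1.0198, ∠ ≈ 11.31°
pole (1 + j50·0.25) = 1 + j12.5 → |·| ≈ 12.54, ∠ ≈ 85.43°
pole (1 + j50·0.001) = 1 + j0.05 → |·| ≈ 1.0012, ∠ ≈ 2.86°
|H| = 6.25 · 10.05 · 1.0198 / (12.54 · 1.0012) ≈ 5.102
Gain = 20 log₁₀(5.102) ≈ 14.15 dB
∠H = (84.29° + 11.31°) − (85.43° + 2.86°) = 7.31°

14.2 dB, 7.3°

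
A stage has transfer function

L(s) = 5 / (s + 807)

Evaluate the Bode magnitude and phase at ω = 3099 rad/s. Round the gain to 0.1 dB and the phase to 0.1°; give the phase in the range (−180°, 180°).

At s = jω = j3099:
pole (s+807): 807 + j3099 → |·| = √(807²+3099²) = √10255050 ≈ 3202.4, ∠ = arctan(3099/807) ≈ 75.40°
|L| = 5 / 3202.4 ≈ 0.0015613
Gain = 20 log₁₀(0.0015613) ≈ -56.13 dB
∠L = 0.00° − 75.40° = -75.40°

-56.1 dB, -75.4°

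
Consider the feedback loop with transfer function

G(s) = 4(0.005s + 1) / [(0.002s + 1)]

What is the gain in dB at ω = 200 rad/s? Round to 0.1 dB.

14.4 dB

At ω = 200 rad/s:
zero (1 + j200·0.005) = 1 + j1 → |·| ≈ 1.4142, ∠ ≈ 45.00°
pole (1 + j200·0.002) = 1 + j0.4 → |·| ≈ 1.077, ∠ ≈ 21.80°
|G| = 4 · 1.4142 / (1.077) ≈ 5.2524
Gain = 20 log₁₀(5.2524) ≈ 14.41 dB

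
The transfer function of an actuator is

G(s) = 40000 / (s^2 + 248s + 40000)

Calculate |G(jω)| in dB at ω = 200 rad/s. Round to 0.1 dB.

At s = jω = j200:
quadratic: (j200)² + 248·j200 + 40000 = 0 + j49600 → |·| ≈ 49600, ∠ ≈ 90.00°
|G| = 40000 / 49600 ≈ 0.80645
Gain = 20 log₁₀(0.80645) ≈ -1.87 dB

-1.9 dB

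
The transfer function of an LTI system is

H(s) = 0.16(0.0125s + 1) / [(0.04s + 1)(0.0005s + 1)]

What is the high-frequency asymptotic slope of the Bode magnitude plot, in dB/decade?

-20 dB/decade

Each pole contributes −20 dB/decade at high frequency; each zero contributes +20 dB/decade.
Net: 1 zero(s) − 2 pole(s) → -20 dB/decade.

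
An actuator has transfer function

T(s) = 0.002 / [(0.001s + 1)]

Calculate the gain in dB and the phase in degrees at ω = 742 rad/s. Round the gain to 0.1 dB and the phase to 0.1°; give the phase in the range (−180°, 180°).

At ω = 742 rad/s:
pole (1 + j742·0.001) = 1 + j0.742 → |·| ≈ 1.2452, ∠ ≈ 36.58°
|T| = 0.002 · 1 / (1.2452) ≈ 0.0016062
Gain = 20 log₁₀(0.0016062) ≈ -55.88 dB
∠T = (0°) − (36.58°) = -36.58°

-55.9 dB, -36.6°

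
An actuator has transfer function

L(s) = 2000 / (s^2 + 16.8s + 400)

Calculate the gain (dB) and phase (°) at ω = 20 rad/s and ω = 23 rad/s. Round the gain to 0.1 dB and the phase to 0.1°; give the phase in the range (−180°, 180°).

ω = 20: 15.5 dB, -90.0°; ω = 23: 13.8 dB, -108.5°

At s = jω = j20:
quadratic: (j20)² + 16.8·j20 + 400 = 0 + j336 → |·| ≈ 336, ∠ ≈ 90.00°
|L| = 2000 / 336 ≈ 5.9524
Gain = 20 log₁₀(5.9524) ≈ 15.49 dB
∠L = 0.00° − 90.00° = -90.00°

At s = jω = j23:
quadratic: (j23)² + 16.8·j23 + 400 = -129 + j386.4 → |·| ≈ 407.36, ∠ ≈ 108.46°
|L| = 2000 / 407.36 ≈ 4.9097
Gain = 20 log₁₀(4.9097) ≈ 13.82 dB
∠L = 0.00° − 108.46° = -108.46°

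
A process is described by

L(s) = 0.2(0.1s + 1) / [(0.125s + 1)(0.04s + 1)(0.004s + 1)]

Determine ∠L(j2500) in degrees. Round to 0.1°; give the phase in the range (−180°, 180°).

-173.8°

At ω = 2500 rad/s:
zero (1 + j2500·0.1) = 1 + j250 → |·| ≈ 250, ∠ ≈ 89.77°
pole (1 + j2500·0.125) = 1 + j312.5 → |·| ≈ 312.5, ∠ ≈ 89.82°
pole (1 + j2500·0.04) = 1 + j100 → |·| ≈ 100, ∠ ≈ 89.43°
pole (1 + j2500·0.004) = 1 + j10 → |·| ≈ 10.05, ∠ ≈ 84.29°
∠L = (89.77°) − (89.82° + 89.43° + 84.29°) = -173.77°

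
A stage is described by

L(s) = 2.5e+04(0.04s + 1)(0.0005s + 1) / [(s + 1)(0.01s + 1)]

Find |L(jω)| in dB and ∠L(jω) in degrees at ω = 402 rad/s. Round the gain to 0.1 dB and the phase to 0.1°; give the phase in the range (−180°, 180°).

At ω = 402 rad/s:
zero (1 + j402·0.04) = 1 + j16.08 → |·| ≈ 16.111, ∠ ≈ 86.44°
zero (1 + j402·0.0005) = 1 + j0.201 → |·| ≈ 1.02, ∠ ≈ 11.37°
pole (1 + j402·1) = 1 + j402 → |·| ≈ 402, ∠ ≈ 89.86°
pole (1 + j402·0.01) = 1 + j4.02 → |·| ≈ 4.1425, ∠ ≈ 76.03°
|L| = 2.5e+04 · 16.111 · 1.02 / (402 · 4.1425) ≈ 246.7
Gain = 20 log₁₀(246.7) ≈ 47.84 dB
∠L = (86.44° + 11.37°) − (89.86° + 76.03°) = -68.08°

47.8 dB, -68.1°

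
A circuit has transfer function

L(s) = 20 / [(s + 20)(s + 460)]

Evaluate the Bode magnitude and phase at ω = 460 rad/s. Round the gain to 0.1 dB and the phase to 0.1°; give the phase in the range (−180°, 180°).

-83.5 dB, -132.5°

At s = jω = j460:
pole (s+20): 20 + j460 → |·| = √(20²+460²) = √212000 ≈ 460.43, ∠ = arctan(460/20) ≈ 87.51°
pole (s+460): 460 + j460 → |·| = √(460²+460²) = √423200 ≈ 650.54, ∠ = arctan(460/460) ≈ 45.00°
|L| = 20 / 2.9953e+05 ≈ 6.6771e-05
Gain = 20 log₁₀(6.6771e-05) ≈ -83.51 dB
∠L = 0.00° − 132.51° = -132.51°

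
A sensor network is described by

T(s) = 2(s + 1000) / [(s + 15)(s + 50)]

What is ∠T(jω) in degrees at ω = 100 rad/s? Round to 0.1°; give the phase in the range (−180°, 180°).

-139.2°

At s = jω = j100:
zero (s+1000): 1000 + j100 → |·| = √(1000²+100²) = √1010000 ≈ 1005, ∠ = arctan(100/1000) ≈ 5.71°
pole (s+15): 15 + j100 → |·| = √(15²+100²) = √10225 ≈ 101.12, ∠ = arctan(100/15) ≈ 81.47°
pole (s+50): 50 + j100 → |·| = √(50²+100²) = √12500 ≈ 111.8, ∠ = arctan(100/50) ≈ 63.43°
∠T = 5.71° − 144.90° = -139.19°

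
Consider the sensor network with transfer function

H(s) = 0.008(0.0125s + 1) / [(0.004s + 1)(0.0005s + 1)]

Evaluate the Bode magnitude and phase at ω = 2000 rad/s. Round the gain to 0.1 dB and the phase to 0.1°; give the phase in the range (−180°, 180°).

-35.1 dB, -40.2°

At ω = 2000 rad/s:
zero (1 + j2000·0.0125) = 1 + j25 → |·| ≈ 25.02, ∠ ≈ 87.71°
pole (1 + j2000·0.004) = 1 + j8 → |·| ≈ 8.0623, ∠ ≈ 82.87°
pole (1 + j2000·0.0005) = 1 + j1 → |·| ≈ 1.4142, ∠ ≈ 45.00°
|H| = 0.008 · 25.02 / (8.0623 · 1.4142) ≈ 0.017555
Gain = 20 log₁₀(0.017555) ≈ -35.11 dB
∠H = (87.71°) − (82.87° + 45.00°) = -40.16°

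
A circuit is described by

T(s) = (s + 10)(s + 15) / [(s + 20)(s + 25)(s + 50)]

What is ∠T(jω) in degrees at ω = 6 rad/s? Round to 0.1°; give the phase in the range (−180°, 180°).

At s = jω = j6:
zero (s+10): 10 + j6 → |·| = √(10²+6²) = √136 ≈ 11.662, ∠ = arctan(6/10) ≈ 30.96°
zero (s+15): 15 + j6 → |·| = √(15²+6²) = √261 ≈ 16.155, ∠ = arctan(6/15) ≈ 21.80°
pole (s+20): 20 + j6 → |·| = √(20²+6²) = √436 ≈ 20.881, ∠ = arctan(6/20) ≈ 16.70°
pole (s+25): 25 + j6 → |·| = √(25²+6²) = √661 ≈ 25.71, ∠ = arctan(6/25) ≈ 13.50°
pole (s+50): 50 + j6 → |·| = √(50²+6²) = √2536 ≈ 50.359, ∠ = arctan(6/50) ≈ 6.84°
∠T = 52.76° − 37.04° = 15.72°

15.7°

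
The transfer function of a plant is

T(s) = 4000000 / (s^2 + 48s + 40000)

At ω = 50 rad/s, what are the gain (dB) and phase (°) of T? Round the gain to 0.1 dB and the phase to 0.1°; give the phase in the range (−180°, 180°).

40.5 dB, -3.7°

At s = jω = j50:
quadratic: (j50)² + 48·j50 + 40000 = 37500 + j2400 → |·| ≈ 37577, ∠ ≈ 3.66°
|T| = 4000000 / 37577 ≈ 106.45
Gain = 20 log₁₀(106.45) ≈ 40.54 dB
∠T = 0.00° − 3.66° = -3.66°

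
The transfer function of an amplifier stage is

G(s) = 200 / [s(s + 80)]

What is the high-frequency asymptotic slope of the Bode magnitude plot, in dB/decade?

-40 dB/decade

Each pole contributes −20 dB/decade at high frequency; each zero contributes +20 dB/decade.
Net: 0 zero(s) − 2 pole(s) → -40 dB/decade.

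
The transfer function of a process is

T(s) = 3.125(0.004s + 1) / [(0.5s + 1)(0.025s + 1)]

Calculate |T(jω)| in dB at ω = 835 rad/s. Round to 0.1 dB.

At ω = 835 rad/s:
zero (1 + j835·0.004) = 1 + j3.34 → |·| ≈ 3.4865, ∠ ≈ 73.33°
pole (1 + j835·0.5) = 1 + j417.5 → |·| ≈ 417.5, ∠ ≈ 89.86°
pole (1 + j835·0.025) = 1 + j20.875 → |·| ≈ 20.899, ∠ ≈ 87.26°
|T| = 3.125 · 3.4865 / (417.5 · 20.899) ≈ 0.0012487
Gain = 20 log₁₀(0.0012487) ≈ -58.07 dB

-58.1 dB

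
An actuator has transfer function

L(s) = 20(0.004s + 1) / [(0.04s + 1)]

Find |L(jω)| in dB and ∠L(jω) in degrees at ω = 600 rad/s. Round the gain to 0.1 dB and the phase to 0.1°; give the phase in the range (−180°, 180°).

At ω = 600 rad/s:
zero (1 + j600·0.004) = 1 + j2.4 → |·| ≈ 2.6, ∠ ≈ 67.38°
pole (1 + j600·0.04) = 1 + j24 → |·| ≈ 24.021, ∠ ≈ 87.61°
|L| = 20 · 2.6 / (24.021) ≈ 2.1648
Gain = 20 log₁₀(2.1648) ≈ 6.71 dB
∠L = (67.38°) − (87.61°) = -20.23°

6.7 dB, -20.2°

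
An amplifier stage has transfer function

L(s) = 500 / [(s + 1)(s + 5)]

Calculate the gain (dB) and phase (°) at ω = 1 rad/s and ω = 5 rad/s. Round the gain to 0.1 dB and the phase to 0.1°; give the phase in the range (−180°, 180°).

ω = 1: 36.8 dB, -56.3°; ω = 5: 22.8 dB, -123.7°

At s = jω = j1:
pole (s+1): 1 + j1 → |·| = √(1²+1²) = √2 ≈ 1.4142, ∠ = arctan(1/1) ≈ 45.00°
pole (s+5): 5 + j1 → |·| = √(5²+1²) = √26 ≈ 5.099, ∠ = arctan(1/5) ≈ 11.31°
|L| = 500 / 7.211 ≈ 69.339
Gain = 20 log₁₀(69.339) ≈ 36.82 dB
∠L = 0.00° − 56.31° = -56.31°

At s = jω = j5:
pole (s+1): 1 + j5 → |·| = √(1²+5²) = √26 ≈ 5.099, ∠ = arctan(5/1) ≈ 78.69°
pole (s+5): 5 + j5 → |·| = √(5²+5²) = √50 ≈ 7.0711, ∠ = arctan(5/5) ≈ 45.00°
|L| = 500 / 36.056 ≈ 13.867
Gain = 20 log₁₀(13.867) ≈ 22.84 dB
∠L = 0.00° − 123.69° = -123.69°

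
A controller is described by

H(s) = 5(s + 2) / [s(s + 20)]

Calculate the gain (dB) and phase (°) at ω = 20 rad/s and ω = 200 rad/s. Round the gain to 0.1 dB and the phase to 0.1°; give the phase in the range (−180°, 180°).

At s = jω = j20:
zero (s+2): 2 + j20 → |·| = √(2²+20²) = √404 ≈ 20.1, ∠ = arctan(20/2) ≈ 84.29°
pole (s+20): 20 + j20 → |·| = √(20²+20²) = √800 ≈ 28.284, ∠ = arctan(20/20) ≈ 45.00°
pole at origin: |s| = 20, ∠ = 90.00° (in denominator)
|H| = 5 · 20.1 / 565.68 ≈ 0.17766
Gain = 20 log₁₀(0.17766) ≈ -15.01 dB
∠H = 84.29° − 135.00° = -50.71°

At s = jω = j200:
zero (s+2): 2 + j200 → |·| = √(2²+200²) = √40004 ≈ 200.01, ∠ = arctan(200/2) ≈ 89.43°
pole (s+20): 20 + j200 → |·| = √(20²+200²) = √40400 ≈ 201, ∠ = arctan(200/20) ≈ 84.29°
pole at origin: |s| = 200, ∠ = 90.00° (in denominator)
|H| = 5 · 200.01 / 40200 ≈ 0.024877
Gain = 20 log₁₀(0.024877) ≈ -32.08 dB
∠H = 89.43° − 174.29° = -84.86°

ω = 20: -15.0 dB, -50.7°; ω = 200: -32.1 dB, -84.9°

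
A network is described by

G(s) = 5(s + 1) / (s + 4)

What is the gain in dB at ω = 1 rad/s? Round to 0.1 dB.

4.7 dB

At s = jω = j1:
zero (s+1): 1 + j1 → |·| = √(1²+1²) = √2 ≈ 1.4142, ∠ = arctan(1/1) ≈ 45.00°
pole (s+4): 4 + j1 → |·| = √(4²+1²) = √17 ≈ 4.1231, ∠ = arctan(1/4) ≈ 14.04°
|G| = 5 · 1.4142 / 4.1231 ≈ 1.715
Gain = 20 log₁₀(1.715) ≈ 4.69 dB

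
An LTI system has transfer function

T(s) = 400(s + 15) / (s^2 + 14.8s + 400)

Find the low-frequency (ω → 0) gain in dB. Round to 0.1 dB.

T(0) = 400·15 / 400 = 15
20 log₁₀(15) ≈ 23.52 dB

23.5 dB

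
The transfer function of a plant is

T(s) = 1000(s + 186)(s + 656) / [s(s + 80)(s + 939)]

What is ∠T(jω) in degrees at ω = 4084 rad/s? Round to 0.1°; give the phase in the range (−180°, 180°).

At s = jω = j4084:
zero (s+186): 186 + j4084 → |·| = √(186²+4084²) = √16713652 ≈ 4088.2, ∠ = arctan(4084/186) ≈ 87.39°
zero (s+656): 656 + j4084 → |·| = √(656²+4084²) = √17109392 ≈ 4136.4, ∠ = arctan(4084/656) ≈ 80.87°
pole (s+80): 80 + j4084 → |·| = √(80²+4084²) = √16685456 ≈ 4084.8, ∠ = arctan(4084/80) ≈ 88.88°
pole (s+939): 939 + j4084 → |·| = √(939²+4084²) = √17560777 ≈ 4190.6, ∠ = arctan(4084/939) ≈ 77.05°
pole at origin: |s| = 4084, ∠ = 90.00° (in denominator)
∠T = 168.26° − 255.93° = -87.67°

-87.7°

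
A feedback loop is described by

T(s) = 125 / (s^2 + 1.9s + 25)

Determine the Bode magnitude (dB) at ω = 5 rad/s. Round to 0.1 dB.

At s = jω = j5:
quadratic: (j5)² + 1.9·j5 + 25 = 0 + j9.5 → |·| ≈ 9.5, ∠ ≈ 90.00°
|T| = 125 / 9.5 ≈ 13.158
Gain = 20 log₁₀(13.158) ≈ 22.38 dB

22.4 dB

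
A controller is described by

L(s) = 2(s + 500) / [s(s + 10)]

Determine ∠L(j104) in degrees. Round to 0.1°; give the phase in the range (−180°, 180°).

At s = jω = j104:
zero (s+500): 500 + j104 → |·| = √(500²+104²) = √260816 ≈ 510.7, ∠ = arctan(104/500) ≈ 11.75°
pole (s+10): 10 + j104 → |·| = √(10²+104²) = √10916 ≈ 104.48, ∠ = arctan(104/10) ≈ 84.51°
pole at origin: |s| = 104, ∠ = 90.00° (in denominator)
∠L = 11.75° − 174.51° = -162.76°

-162.8°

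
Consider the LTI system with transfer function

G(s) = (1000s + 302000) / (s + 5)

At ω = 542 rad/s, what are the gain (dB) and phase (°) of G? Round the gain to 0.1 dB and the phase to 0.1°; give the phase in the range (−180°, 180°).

61.2 dB, -28.6°

Substitute s = j542:
Numerator: 1000(j542) + 302000 = 302000 + j542000
Denominator: (j542) + 5 = 5 + j542
|N| = √(302000² + 542000²) ≈ 6.2046e+05, ∠N ≈ 60.87°
|D| = √(5² + 542²) ≈ 542.02, ∠D ≈ 89.47°
|G| = 6.2046e+05 / 542.02 ≈ 1144.7
Gain = 20 log₁₀(1144.7) ≈ 61.17 dB
∠G = 60.87° − 89.47° = -28.60°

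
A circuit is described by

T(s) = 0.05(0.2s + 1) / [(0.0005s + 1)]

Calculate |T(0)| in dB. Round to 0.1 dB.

T(0) = 0.05 · 1 / 1 = 0.05
20 log₁₀(0.05) ≈ -26.02 dB

-26.0 dB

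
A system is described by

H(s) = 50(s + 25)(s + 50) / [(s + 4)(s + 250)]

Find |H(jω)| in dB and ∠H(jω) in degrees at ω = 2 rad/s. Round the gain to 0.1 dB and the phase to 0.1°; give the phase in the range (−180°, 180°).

35.0 dB, -20.2°

At s = jω = j2:
zero (s+25): 25 + j2 → |·| = √(25²+2²) = √629 ≈ 25.08, ∠ = arctan(2/25) ≈ 4.57°
zero (s+50): 50 + j2 → |·| = √(50²+2²) = √2504 ≈ 50.04, ∠ = arctan(2/50) ≈ 2.29°
pole (s+4): 4 + j2 → |·| = √(4²+2²) = √20 ≈ 4.4721, ∠ = arctan(2/4) ≈ 26.57°
pole (s+250): 250 + j2 → |·| = √(250²+2²) = √62504 ≈ 250.01, ∠ = arctan(2/250) ≈ 0.46°
|H| = 50 · 1255 / 1118.1 ≈ 56.122
Gain = 20 log₁₀(56.122) ≈ 34.98 dB
∠H = 6.86° − 27.03° = -20.17°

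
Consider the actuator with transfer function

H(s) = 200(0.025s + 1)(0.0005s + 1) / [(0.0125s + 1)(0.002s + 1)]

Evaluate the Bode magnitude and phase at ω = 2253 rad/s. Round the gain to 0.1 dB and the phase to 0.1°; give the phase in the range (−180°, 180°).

42.3 dB, -28.1°

At ω = 2253 rad/s:
zero (1 + j2253·0.025) = 1 + j56.325 → |·| ≈ 56.334, ∠ ≈ 88.98°
zero (1 + j2253·0.0005) = 1 + j1.1265 → |·| ≈ 1.5063, ∠ ≈ 48.40°
pole (1 + j2253·0.0125) = 1 + j28.1625 → |·| ≈ 28.18, ∠ ≈ 87.97°
pole (1 + j2253·0.002) = 1 + j4.506 → |·| ≈ 4.6156, ∠ ≈ 77.49°
|H| = 200 · 56.334 · 1.5063 / (28.18 · 4.6156) ≈ 130.48
Gain = 20 log₁₀(130.48) ≈ 42.31 dB
∠H = (88.98° + 48.40°) − (87.97° + 77.49°) = -28.08°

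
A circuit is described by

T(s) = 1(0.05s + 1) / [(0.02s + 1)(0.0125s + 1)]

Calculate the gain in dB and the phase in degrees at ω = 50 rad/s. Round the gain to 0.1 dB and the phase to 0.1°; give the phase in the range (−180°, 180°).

At ω = 50 rad/s:
zero (1 + j50·0.05) = 1 + j2.5 → |·| ≈ 2.6926, ∠ ≈ 68.20°
pole (1 + j50·0.02) = 1 + j1 → |·| ≈ 1.4142, ∠ ≈ 45.00°
pole (1 + j50·0.0125) = 1 + j0.625 → |·| ≈ 1.1792, ∠ ≈ 32.01°
|T| = 1 · 2.6926 / (1.4142 · 1.1792) ≈ 1.6146
Gain = 20 log₁₀(1.6146) ≈ 4.16 dB
∠T = (68.20°) − (45.00° + 32.01°) = -8.81°

4.2 dB, -8.8°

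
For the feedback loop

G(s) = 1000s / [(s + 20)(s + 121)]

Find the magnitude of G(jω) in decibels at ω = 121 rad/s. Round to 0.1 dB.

15.2 dB

At s = jω = j121:
zero at origin: s = j121 → |·| = 121, ∠ = 90.00°
pole (s+20): 20 + j121 → |·| = √(20²+121²) = √15041 ≈ 122.64, ∠ = arctan(121/20) ≈ 80.61°
pole (s+121): 121 + j121 → |·| = √(121²+121²) = √29282 ≈ 171.12, ∠ = arctan(121/121) ≈ 45.00°
|G| = 1000 · 121 / 20986 ≈ 5.7657
Gain = 20 log₁₀(5.7657) ≈ 15.22 dB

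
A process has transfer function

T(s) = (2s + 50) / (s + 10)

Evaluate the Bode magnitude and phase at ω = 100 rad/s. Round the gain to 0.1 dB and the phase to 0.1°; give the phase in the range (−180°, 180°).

6.2 dB, -8.3°

Substitute s = j100:
Numerator: 2(j100) + 50 = 50 + j200
Denominator: (j100) + 10 = 10 + j100
|N| = √(50² + 200²) ≈ 206.16, ∠N ≈ 75.96°
|D| = √(10² + 100²) ≈ 100.5, ∠D ≈ 84.29°
|T| = 206.16 / 100.5 ≈ 2.0513
Gain = 20 log₁₀(2.0513) ≈ 6.24 dB
∠T = 75.96° − 84.29° = -8.33°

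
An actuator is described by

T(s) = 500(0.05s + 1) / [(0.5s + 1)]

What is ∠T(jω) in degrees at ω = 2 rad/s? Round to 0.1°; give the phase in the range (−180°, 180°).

At ω = 2 rad/s:
zero (1 + j2·0.05) = 1 + j0.1 → |·| ≈ 1.005, ∠ ≈ 5.71°
pole (1 + j2·0.5) = 1 + j1 → |·| ≈ 1.4142, ∠ ≈ 45.00°
∠T = (5.71°) − (45.00°) = -39.29°

-39.3°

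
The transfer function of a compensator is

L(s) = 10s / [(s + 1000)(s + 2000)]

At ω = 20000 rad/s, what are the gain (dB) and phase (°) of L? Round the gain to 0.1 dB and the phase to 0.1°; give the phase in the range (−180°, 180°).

-66.1 dB, -81.4°

At s = jω = j20000:
zero at origin: s = j20000 → |·| = 20000, ∠ = 90.00°
pole (s+1000): 1000 + j20000 → |·| = √(1000²+20000²) = √401000000 ≈ 20025, ∠ = arctan(20000/1000) ≈ 87.14°
pole (s+2000): 2000 + j20000 → |·| = √(2000²+20000²) = √404000000 ≈ 20100, ∠ = arctan(20000/2000) ≈ 84.29°
|L| = 10 · 20000 / 4.025e+08 ≈ 0.00049689
Gain = 20 log₁₀(0.00049689) ≈ -66.07 dB
∠L = 90.00° − 171.43° = -81.43°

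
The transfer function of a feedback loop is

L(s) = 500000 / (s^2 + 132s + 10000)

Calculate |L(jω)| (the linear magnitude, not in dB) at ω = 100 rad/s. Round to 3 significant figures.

At s = jω = j100:
quadratic: (j100)² + 132·j100 + 10000 = 0 + j13200 → |·| ≈ 13200, ∠ ≈ 90.00°
|L| = 500000 / 13200 ≈ 37.879

37.9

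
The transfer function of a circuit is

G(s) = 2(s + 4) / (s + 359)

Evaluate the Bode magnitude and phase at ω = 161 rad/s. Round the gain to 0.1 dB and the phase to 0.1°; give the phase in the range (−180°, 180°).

At s = jω = j161:
zero (s+4): 4 + j161 → |·| = √(4²+161²) = √25937 ≈ 161.05, ∠ = arctan(161/4) ≈ 88.58°
pole (s+359): 359 + j161 → |·| = √(359²+161²) = √154802 ≈ 393.45, ∠ = arctan(161/359) ≈ 24.15°
|G| = 2 · 161.05 / 393.45 ≈ 0.81866
Gain = 20 log₁₀(0.81866) ≈ -1.74 dB
∠G = 88.58° − 24.15° = 64.43°

-1.7 dB, 64.4°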